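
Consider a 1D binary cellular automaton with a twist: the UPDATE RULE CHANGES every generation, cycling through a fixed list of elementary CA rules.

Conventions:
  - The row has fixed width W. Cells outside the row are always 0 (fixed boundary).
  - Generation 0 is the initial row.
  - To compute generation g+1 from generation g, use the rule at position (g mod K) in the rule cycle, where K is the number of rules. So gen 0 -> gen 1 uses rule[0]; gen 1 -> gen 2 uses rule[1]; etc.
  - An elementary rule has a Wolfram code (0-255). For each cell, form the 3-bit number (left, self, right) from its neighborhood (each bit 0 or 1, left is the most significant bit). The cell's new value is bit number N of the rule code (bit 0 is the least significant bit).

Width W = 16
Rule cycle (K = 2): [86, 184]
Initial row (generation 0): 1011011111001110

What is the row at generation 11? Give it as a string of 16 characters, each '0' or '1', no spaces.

Gen 0: 1011011111001110
Gen 1 (rule 86): 1001000001110011
Gen 2 (rule 184): 0100100001101010
Gen 3 (rule 86): 1111110010101011
Gen 4 (rule 184): 1111101001010110
Gen 5 (rule 86): 0000101111010011
Gen 6 (rule 184): 0000011110101010
Gen 7 (rule 86): 0000100010101011
Gen 8 (rule 184): 0000010001010110
Gen 9 (rule 86): 0000111011010011
Gen 10 (rule 184): 0000110110101010
Gen 11 (rule 86): 0001010010101011

Answer: 0001010010101011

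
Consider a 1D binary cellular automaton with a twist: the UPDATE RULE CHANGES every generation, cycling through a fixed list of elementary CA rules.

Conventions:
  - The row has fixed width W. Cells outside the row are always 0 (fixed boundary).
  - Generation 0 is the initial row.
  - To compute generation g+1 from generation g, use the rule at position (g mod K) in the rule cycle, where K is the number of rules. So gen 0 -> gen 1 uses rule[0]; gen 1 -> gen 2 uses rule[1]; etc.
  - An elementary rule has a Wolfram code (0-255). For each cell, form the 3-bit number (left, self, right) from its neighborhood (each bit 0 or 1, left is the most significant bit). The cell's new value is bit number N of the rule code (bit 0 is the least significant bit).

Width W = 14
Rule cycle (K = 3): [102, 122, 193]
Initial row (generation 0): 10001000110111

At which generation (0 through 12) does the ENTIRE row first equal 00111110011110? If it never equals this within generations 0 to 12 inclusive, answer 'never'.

Answer: 3

Derivation:
Gen 0: 10001000110111
Gen 1 (rule 102): 10011001011001
Gen 2 (rule 122): 01111110111110
Gen 3 (rule 193): 00111110011110
Gen 4 (rule 102): 01000010100010
Gen 5 (rule 122): 10100101010101
Gen 6 (rule 193): 00000000000000
Gen 7 (rule 102): 00000000000000
Gen 8 (rule 122): 00000000000000
Gen 9 (rule 193): 11111111111111
Gen 10 (rule 102): 00000000000001
Gen 11 (rule 122): 00000000000010
Gen 12 (rule 193): 11111111111000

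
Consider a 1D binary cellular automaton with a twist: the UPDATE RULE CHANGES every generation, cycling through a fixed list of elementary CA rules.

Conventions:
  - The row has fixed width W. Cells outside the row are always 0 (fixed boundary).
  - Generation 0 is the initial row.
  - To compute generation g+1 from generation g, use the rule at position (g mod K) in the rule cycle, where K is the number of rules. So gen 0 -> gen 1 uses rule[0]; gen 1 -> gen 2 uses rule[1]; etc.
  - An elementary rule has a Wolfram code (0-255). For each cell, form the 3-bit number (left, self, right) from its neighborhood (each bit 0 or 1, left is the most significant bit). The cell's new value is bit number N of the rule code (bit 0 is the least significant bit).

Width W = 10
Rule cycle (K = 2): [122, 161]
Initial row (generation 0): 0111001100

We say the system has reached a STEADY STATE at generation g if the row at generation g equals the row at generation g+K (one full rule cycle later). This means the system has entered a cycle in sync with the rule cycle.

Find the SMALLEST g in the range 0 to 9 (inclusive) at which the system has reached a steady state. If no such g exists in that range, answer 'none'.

Answer: 8

Derivation:
Gen 0: 0111001100
Gen 1 (rule 122): 1101111110
Gen 2 (rule 161): 0010111100
Gen 3 (rule 122): 0101100110
Gen 4 (rule 161): 0010000000
Gen 5 (rule 122): 0101000000
Gen 6 (rule 161): 0010011111
Gen 7 (rule 122): 0101110001
Gen 8 (rule 161): 0010100100
Gen 9 (rule 122): 0101011010
Gen 10 (rule 161): 0010100100
Gen 11 (rule 122): 0101011010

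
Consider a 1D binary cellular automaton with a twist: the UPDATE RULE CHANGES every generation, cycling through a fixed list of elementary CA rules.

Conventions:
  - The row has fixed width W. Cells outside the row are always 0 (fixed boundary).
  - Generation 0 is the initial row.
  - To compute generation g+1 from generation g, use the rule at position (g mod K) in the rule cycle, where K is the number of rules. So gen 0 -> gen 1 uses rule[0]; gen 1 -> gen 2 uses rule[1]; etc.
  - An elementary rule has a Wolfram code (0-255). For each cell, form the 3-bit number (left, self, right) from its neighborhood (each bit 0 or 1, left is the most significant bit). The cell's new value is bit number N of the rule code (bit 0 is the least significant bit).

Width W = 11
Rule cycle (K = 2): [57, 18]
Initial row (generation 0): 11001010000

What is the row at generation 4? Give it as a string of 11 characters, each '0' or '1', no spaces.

Gen 0: 11001010000
Gen 1 (rule 57): 10100101111
Gen 2 (rule 18): 00011000000
Gen 3 (rule 57): 11010111111
Gen 4 (rule 18): 00000000000

Answer: 00000000000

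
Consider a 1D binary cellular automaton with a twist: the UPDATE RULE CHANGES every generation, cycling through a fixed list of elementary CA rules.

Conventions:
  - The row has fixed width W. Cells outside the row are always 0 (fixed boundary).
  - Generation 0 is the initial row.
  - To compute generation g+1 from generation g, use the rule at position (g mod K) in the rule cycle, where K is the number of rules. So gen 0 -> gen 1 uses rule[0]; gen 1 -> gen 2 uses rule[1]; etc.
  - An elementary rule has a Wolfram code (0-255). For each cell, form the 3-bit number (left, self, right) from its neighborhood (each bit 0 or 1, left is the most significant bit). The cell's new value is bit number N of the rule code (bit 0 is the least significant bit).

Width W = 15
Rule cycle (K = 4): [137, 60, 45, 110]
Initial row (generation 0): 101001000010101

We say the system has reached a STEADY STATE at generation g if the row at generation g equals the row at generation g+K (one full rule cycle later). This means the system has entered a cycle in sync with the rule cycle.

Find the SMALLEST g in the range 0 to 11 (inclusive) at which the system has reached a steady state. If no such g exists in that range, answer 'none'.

Gen 0: 101001000010101
Gen 1 (rule 137): 000000011000000
Gen 2 (rule 60): 000000010100000
Gen 3 (rule 45): 111111011101111
Gen 4 (rule 110): 100001110111001
Gen 5 (rule 137): 001101100110000
Gen 6 (rule 60): 001011010101000
Gen 7 (rule 45): 101110111111011
Gen 8 (rule 110): 111011100001111
Gen 9 (rule 137): 110011001101110
Gen 10 (rule 60): 101010101011001
Gen 11 (rule 45): 111111111110001
Gen 12 (rule 110): 100000000010011
Gen 13 (rule 137): 001111111000010
Gen 14 (rule 60): 001000000100011
Gen 15 (rule 45): 101011110101010

Answer: none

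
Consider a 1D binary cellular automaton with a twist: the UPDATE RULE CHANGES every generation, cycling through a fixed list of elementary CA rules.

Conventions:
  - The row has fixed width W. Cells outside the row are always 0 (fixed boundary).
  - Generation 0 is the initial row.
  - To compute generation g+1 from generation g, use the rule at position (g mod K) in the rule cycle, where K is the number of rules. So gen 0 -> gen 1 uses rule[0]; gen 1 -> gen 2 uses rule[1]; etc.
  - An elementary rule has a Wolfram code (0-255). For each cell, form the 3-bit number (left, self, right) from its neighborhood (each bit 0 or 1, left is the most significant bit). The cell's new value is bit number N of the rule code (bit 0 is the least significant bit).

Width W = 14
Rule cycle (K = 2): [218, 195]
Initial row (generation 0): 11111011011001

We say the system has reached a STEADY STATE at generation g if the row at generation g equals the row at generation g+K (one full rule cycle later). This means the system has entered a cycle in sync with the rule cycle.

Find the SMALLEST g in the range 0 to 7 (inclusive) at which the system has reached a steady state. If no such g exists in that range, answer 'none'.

Gen 0: 11111011011001
Gen 1 (rule 218): 11111011011110
Gen 2 (rule 195): 01111001001110
Gen 3 (rule 218): 11111110111111
Gen 4 (rule 195): 01111110011111
Gen 5 (rule 218): 11111111111111
Gen 6 (rule 195): 01111111111111
Gen 7 (rule 218): 11111111111111
Gen 8 (rule 195): 01111111111111
Gen 9 (rule 218): 11111111111111

Answer: 5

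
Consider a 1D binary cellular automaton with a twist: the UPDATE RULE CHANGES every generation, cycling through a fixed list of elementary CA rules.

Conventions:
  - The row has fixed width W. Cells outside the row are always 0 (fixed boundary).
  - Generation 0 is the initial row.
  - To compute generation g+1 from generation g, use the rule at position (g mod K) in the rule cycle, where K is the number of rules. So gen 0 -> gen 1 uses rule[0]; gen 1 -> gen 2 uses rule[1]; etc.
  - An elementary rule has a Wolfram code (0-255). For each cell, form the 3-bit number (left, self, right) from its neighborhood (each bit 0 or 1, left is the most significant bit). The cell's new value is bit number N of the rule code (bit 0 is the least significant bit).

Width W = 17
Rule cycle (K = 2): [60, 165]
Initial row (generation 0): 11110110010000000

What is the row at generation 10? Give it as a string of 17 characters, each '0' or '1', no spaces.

Gen 0: 11110110010000000
Gen 1 (rule 60): 10001101011000000
Gen 2 (rule 165): 10100011100011111
Gen 3 (rule 60): 11110010010010000
Gen 4 (rule 165): 01100010010010111
Gen 5 (rule 60): 01010011011011100
Gen 6 (rule 165): 01110000100101001
Gen 7 (rule 60): 01001000110111101
Gen 8 (rule 165): 01001010001011011
Gen 9 (rule 60): 01101111001110110
Gen 10 (rule 165): 00010110000101000

Answer: 00010110000101000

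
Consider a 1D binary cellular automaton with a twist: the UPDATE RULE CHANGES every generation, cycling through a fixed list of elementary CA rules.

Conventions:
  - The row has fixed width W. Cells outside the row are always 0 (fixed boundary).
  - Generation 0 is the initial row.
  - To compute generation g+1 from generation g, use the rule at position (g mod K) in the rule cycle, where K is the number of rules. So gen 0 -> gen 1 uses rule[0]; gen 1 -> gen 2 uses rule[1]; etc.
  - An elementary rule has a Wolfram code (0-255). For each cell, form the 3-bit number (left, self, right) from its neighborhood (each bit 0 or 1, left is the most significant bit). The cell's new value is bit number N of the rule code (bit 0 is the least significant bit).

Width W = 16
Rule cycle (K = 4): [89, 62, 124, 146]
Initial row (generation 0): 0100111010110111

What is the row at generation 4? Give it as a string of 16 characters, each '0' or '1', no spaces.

Answer: 1010001011110110

Derivation:
Gen 0: 0100111010110111
Gen 1 (rule 89): 0010101000110101
Gen 2 (rule 62): 0111111101101111
Gen 3 (rule 124): 0100000111111001
Gen 4 (rule 146): 1010001011110110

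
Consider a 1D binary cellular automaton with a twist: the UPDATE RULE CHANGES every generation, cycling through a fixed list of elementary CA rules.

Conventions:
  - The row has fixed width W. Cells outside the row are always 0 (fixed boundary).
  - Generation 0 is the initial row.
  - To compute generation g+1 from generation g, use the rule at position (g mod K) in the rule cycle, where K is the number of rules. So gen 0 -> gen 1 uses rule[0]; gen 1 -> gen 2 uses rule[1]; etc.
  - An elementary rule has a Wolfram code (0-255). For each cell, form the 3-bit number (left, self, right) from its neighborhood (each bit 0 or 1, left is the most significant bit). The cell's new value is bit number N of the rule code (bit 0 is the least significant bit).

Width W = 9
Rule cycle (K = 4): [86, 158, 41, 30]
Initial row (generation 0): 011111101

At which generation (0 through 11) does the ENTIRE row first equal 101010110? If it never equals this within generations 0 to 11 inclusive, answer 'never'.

Gen 0: 011111101
Gen 1 (rule 86): 100000101
Gen 2 (rule 158): 110001101
Gen 3 (rule 41): 100101010
Gen 4 (rule 30): 111101011
Gen 5 (rule 86): 000101001
Gen 6 (rule 158): 001101111
Gen 7 (rule 41): 101011000
Gen 8 (rule 30): 101010100
Gen 9 (rule 86): 101010110
Gen 10 (rule 158): 101010101
Gen 11 (rule 41): 010101010

Answer: 9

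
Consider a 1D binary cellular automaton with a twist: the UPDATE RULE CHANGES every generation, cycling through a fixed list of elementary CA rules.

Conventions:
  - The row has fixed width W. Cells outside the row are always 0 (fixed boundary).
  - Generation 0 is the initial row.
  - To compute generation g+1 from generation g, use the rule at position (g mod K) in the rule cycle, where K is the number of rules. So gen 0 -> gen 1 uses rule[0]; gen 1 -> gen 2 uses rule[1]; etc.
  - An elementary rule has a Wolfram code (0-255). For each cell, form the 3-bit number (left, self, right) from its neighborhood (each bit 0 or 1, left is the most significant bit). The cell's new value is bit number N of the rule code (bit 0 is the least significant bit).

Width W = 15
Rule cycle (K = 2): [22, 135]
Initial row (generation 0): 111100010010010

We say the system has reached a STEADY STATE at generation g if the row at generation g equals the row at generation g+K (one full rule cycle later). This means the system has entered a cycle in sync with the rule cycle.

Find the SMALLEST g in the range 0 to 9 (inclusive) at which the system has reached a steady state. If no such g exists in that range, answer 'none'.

Answer: 9

Derivation:
Gen 0: 111100010010010
Gen 1 (rule 22): 000010111111111
Gen 2 (rule 135): 111110011111110
Gen 3 (rule 22): 000001100000001
Gen 4 (rule 135): 111110001111111
Gen 5 (rule 22): 000001010000000
Gen 6 (rule 135): 111111010111111
Gen 7 (rule 22): 000000010000000
Gen 8 (rule 135): 111111110111111
Gen 9 (rule 22): 000000000000000
Gen 10 (rule 135): 111111111111111
Gen 11 (rule 22): 000000000000000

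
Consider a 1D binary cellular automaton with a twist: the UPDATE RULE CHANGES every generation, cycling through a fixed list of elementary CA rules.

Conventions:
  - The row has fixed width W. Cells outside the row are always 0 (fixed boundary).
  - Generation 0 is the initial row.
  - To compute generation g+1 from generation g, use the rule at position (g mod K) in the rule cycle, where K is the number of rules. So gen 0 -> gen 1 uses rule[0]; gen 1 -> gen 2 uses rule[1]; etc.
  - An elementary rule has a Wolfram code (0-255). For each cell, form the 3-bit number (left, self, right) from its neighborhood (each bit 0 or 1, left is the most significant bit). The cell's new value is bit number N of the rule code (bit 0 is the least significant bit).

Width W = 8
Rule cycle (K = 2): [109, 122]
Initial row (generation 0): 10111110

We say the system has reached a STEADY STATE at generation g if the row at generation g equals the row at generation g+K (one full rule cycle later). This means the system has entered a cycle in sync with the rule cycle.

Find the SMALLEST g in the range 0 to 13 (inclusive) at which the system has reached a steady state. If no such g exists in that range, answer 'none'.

Gen 0: 10111110
Gen 1 (rule 109): 11100010
Gen 2 (rule 122): 10110101
Gen 3 (rule 109): 11111111
Gen 4 (rule 122): 10000001
Gen 5 (rule 109): 10111101
Gen 6 (rule 122): 01100110
Gen 7 (rule 109): 01100110
Gen 8 (rule 122): 11111111
Gen 9 (rule 109): 10000001
Gen 10 (rule 122): 01000010
Gen 11 (rule 109): 01011010
Gen 12 (rule 122): 10111101
Gen 13 (rule 109): 11100111
Gen 14 (rule 122): 10111101
Gen 15 (rule 109): 11100111

Answer: 12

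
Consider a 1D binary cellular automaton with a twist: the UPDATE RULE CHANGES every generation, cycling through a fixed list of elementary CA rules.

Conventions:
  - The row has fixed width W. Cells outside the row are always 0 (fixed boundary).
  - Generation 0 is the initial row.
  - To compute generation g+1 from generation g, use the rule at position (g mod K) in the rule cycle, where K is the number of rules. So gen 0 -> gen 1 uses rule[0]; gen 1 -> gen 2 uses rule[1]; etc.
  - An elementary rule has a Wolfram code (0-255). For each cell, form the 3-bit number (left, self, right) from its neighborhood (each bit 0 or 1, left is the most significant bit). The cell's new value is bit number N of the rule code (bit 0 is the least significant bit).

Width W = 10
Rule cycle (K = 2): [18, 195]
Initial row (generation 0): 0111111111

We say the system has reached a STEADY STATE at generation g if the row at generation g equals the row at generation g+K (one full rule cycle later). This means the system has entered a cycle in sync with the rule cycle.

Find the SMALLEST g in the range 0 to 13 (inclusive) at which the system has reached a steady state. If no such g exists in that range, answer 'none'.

Answer: 7

Derivation:
Gen 0: 0111111111
Gen 1 (rule 18): 1000000000
Gen 2 (rule 195): 0011111111
Gen 3 (rule 18): 0100000000
Gen 4 (rule 195): 1001111111
Gen 5 (rule 18): 0110000000
Gen 6 (rule 195): 1010111111
Gen 7 (rule 18): 0000000000
Gen 8 (rule 195): 1111111111
Gen 9 (rule 18): 0000000000
Gen 10 (rule 195): 1111111111
Gen 11 (rule 18): 0000000000
Gen 12 (rule 195): 1111111111
Gen 13 (rule 18): 0000000000
Gen 14 (rule 195): 1111111111
Gen 15 (rule 18): 0000000000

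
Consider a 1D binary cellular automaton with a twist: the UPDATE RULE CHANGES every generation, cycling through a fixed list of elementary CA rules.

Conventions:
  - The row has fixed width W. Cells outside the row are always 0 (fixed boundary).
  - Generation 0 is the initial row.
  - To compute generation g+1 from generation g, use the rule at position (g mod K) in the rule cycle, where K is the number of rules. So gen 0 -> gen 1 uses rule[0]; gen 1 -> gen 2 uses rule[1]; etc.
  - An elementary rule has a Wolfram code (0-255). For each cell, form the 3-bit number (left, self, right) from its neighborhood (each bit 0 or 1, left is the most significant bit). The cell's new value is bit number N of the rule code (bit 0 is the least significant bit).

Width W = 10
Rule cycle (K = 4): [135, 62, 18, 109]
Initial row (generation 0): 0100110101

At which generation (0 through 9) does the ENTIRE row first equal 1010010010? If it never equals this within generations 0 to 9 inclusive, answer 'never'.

Answer: 9

Derivation:
Gen 0: 0100110101
Gen 1 (rule 135): 1101000101
Gen 2 (rule 62): 1011101111
Gen 3 (rule 18): 0000000000
Gen 4 (rule 109): 1111111111
Gen 5 (rule 135): 0111111110
Gen 6 (rule 62): 1100000001
Gen 7 (rule 18): 0010000010
Gen 8 (rule 109): 1010111010
Gen 9 (rule 135): 1010010010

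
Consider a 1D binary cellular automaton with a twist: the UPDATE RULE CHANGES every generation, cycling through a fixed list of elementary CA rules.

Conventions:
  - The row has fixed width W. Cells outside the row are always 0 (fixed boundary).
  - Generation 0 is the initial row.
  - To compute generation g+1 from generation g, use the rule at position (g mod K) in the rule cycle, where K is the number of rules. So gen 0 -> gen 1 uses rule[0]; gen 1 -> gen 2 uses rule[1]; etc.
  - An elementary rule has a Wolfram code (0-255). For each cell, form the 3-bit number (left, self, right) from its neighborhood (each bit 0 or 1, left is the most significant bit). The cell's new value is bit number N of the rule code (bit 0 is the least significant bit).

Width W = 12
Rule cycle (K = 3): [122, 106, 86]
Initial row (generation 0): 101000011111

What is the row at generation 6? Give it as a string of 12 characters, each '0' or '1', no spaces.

Gen 0: 101000011111
Gen 1 (rule 122): 010100110001
Gen 2 (rule 106): 101001110010
Gen 3 (rule 86): 101110011111
Gen 4 (rule 122): 011011110001
Gen 5 (rule 106): 111110010010
Gen 6 (rule 86): 000011111111

Answer: 000011111111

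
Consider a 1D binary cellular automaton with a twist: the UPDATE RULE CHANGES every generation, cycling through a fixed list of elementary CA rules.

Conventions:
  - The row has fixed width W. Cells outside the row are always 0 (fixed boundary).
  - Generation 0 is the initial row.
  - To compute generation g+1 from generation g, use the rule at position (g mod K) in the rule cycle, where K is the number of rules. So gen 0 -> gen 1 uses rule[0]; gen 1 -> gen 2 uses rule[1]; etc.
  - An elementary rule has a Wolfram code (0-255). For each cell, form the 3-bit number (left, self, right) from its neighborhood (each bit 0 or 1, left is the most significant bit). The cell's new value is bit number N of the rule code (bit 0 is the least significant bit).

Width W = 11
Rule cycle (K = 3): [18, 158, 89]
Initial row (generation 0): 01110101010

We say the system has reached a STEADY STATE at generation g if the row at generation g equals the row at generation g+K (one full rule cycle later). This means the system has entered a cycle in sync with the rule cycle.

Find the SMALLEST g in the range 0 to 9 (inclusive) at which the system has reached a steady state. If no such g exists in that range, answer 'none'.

Answer: 4

Derivation:
Gen 0: 01110101010
Gen 1 (rule 18): 10000000001
Gen 2 (rule 158): 11000000011
Gen 3 (rule 89): 11111111011
Gen 4 (rule 18): 00000000000
Gen 5 (rule 158): 00000000000
Gen 6 (rule 89): 11111111111
Gen 7 (rule 18): 00000000000
Gen 8 (rule 158): 00000000000
Gen 9 (rule 89): 11111111111
Gen 10 (rule 18): 00000000000
Gen 11 (rule 158): 00000000000
Gen 12 (rule 89): 11111111111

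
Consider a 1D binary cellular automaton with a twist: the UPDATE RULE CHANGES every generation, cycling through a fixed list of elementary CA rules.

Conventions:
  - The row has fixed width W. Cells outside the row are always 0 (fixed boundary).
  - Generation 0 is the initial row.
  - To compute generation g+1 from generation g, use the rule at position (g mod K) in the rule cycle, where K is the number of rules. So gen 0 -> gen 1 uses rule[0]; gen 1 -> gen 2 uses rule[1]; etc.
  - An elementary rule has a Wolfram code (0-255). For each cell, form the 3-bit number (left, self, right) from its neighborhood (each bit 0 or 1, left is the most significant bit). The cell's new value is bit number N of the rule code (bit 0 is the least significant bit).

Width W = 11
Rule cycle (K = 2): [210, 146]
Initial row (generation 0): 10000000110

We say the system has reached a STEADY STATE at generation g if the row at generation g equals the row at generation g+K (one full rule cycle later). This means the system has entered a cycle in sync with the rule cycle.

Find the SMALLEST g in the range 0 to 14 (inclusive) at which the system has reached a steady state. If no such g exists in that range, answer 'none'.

Answer: 5

Derivation:
Gen 0: 10000000110
Gen 1 (rule 210): 01000001011
Gen 2 (rule 146): 10100010000
Gen 3 (rule 210): 00010101000
Gen 4 (rule 146): 00100000100
Gen 5 (rule 210): 01010001010
Gen 6 (rule 146): 10001010001
Gen 7 (rule 210): 01010001010
Gen 8 (rule 146): 10001010001
Gen 9 (rule 210): 01010001010
Gen 10 (rule 146): 10001010001
Gen 11 (rule 210): 01010001010
Gen 12 (rule 146): 10001010001
Gen 13 (rule 210): 01010001010
Gen 14 (rule 146): 10001010001
Gen 15 (rule 210): 01010001010
Gen 16 (rule 146): 10001010001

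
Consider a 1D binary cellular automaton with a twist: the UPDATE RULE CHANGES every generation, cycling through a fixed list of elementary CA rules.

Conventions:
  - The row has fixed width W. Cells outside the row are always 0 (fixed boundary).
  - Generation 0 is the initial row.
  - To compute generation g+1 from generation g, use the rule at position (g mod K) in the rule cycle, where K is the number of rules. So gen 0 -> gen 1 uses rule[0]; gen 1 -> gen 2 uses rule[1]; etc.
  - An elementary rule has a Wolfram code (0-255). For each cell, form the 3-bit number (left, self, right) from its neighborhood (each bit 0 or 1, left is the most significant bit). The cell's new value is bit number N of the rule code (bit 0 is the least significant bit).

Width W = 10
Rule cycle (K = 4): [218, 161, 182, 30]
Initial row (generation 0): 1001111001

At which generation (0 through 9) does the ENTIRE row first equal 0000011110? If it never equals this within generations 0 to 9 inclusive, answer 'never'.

Answer: 9

Derivation:
Gen 0: 1001111001
Gen 1 (rule 218): 0111111110
Gen 2 (rule 161): 0011111100
Gen 3 (rule 182): 0101111010
Gen 4 (rule 30): 1101000011
Gen 5 (rule 218): 1100100111
Gen 6 (rule 161): 0000000010
Gen 7 (rule 182): 0000000111
Gen 8 (rule 30): 0000001100
Gen 9 (rule 218): 0000011110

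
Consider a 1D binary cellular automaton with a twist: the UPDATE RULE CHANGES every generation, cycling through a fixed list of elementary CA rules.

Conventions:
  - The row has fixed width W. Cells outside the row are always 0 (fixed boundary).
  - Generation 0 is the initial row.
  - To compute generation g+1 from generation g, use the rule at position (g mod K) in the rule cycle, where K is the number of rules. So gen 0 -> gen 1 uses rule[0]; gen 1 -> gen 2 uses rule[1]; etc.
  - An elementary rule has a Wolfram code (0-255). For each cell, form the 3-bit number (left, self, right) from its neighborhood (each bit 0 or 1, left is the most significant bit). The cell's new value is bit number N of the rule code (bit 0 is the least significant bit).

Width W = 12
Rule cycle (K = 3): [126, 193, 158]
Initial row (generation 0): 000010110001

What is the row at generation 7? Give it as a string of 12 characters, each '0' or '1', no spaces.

Answer: 111111101111

Derivation:
Gen 0: 000010110001
Gen 1 (rule 126): 000111111011
Gen 2 (rule 193): 110011111001
Gen 3 (rule 158): 101111110111
Gen 4 (rule 126): 111000011101
Gen 5 (rule 193): 011011001100
Gen 6 (rule 158): 110010111010
Gen 7 (rule 126): 111111101111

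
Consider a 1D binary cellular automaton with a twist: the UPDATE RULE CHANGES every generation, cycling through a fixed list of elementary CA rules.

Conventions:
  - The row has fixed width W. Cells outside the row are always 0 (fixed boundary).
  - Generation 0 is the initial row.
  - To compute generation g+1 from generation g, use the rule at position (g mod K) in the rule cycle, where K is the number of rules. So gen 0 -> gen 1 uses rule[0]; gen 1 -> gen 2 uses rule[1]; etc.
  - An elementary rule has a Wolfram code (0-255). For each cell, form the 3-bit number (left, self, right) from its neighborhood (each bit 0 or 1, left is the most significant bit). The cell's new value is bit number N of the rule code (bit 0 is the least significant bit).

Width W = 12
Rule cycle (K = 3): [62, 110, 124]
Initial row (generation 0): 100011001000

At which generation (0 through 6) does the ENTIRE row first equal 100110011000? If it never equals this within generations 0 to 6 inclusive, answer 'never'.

Answer: never

Derivation:
Gen 0: 100011001000
Gen 1 (rule 62): 110110111100
Gen 2 (rule 110): 111111100100
Gen 3 (rule 124): 100000110110
Gen 4 (rule 62): 110001101101
Gen 5 (rule 110): 110011111111
Gen 6 (rule 124): 111010000001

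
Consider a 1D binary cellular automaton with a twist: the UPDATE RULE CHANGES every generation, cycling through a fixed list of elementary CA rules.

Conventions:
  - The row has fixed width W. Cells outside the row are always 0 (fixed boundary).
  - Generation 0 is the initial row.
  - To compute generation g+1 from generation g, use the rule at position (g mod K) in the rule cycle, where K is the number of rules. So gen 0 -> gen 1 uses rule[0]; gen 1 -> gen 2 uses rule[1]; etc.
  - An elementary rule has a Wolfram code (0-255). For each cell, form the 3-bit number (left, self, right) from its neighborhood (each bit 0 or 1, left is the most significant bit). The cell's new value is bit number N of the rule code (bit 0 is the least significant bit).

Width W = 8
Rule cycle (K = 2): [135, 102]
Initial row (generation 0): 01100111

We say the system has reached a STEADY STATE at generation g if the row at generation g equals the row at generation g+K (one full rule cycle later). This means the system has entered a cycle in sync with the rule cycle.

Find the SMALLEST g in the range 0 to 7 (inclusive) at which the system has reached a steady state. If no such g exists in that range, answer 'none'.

Answer: none

Derivation:
Gen 0: 01100111
Gen 1 (rule 135): 10001010
Gen 2 (rule 102): 10011110
Gen 3 (rule 135): 10101100
Gen 4 (rule 102): 11110100
Gen 5 (rule 135): 01100101
Gen 6 (rule 102): 10101111
Gen 7 (rule 135): 10100110
Gen 8 (rule 102): 11101010
Gen 9 (rule 135): 01001010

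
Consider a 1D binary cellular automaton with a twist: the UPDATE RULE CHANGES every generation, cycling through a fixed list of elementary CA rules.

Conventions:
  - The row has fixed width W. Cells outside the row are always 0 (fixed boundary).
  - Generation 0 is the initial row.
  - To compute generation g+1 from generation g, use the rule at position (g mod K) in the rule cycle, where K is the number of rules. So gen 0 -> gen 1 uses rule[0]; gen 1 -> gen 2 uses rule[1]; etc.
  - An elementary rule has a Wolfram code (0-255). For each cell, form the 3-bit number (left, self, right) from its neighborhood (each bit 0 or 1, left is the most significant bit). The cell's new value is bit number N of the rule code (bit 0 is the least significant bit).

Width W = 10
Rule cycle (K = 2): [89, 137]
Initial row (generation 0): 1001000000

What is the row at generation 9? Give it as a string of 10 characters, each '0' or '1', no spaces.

Answer: 1100101011

Derivation:
Gen 0: 1001000000
Gen 1 (rule 89): 0100111111
Gen 2 (rule 137): 0000111110
Gen 3 (rule 89): 1110100011
Gen 4 (rule 137): 1100001010
Gen 5 (rule 89): 1111100001
Gen 6 (rule 137): 1111001100
Gen 7 (rule 89): 1001101111
Gen 8 (rule 137): 0001001110
Gen 9 (rule 89): 1100101011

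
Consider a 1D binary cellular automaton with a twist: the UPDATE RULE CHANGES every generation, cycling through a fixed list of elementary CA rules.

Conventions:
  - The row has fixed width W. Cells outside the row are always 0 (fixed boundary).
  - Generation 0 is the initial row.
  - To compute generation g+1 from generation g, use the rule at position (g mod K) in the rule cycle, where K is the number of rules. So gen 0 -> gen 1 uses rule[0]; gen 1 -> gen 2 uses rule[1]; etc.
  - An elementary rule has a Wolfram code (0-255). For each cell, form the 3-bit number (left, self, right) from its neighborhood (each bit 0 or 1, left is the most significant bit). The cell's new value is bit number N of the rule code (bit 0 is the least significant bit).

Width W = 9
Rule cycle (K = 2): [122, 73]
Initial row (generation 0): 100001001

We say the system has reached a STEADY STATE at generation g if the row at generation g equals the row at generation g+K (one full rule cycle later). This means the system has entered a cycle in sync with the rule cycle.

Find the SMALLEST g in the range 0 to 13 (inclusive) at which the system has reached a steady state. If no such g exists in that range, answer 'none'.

Gen 0: 100001001
Gen 1 (rule 122): 010010110
Gen 2 (rule 73): 000000110
Gen 3 (rule 122): 000001111
Gen 4 (rule 73): 111101001
Gen 5 (rule 122): 100110110
Gen 6 (rule 73): 000110110
Gen 7 (rule 122): 001111111
Gen 8 (rule 73): 101000001
Gen 9 (rule 122): 010100010
Gen 10 (rule 73): 000001000
Gen 11 (rule 122): 000010100
Gen 12 (rule 73): 111000001
Gen 13 (rule 122): 101100010
Gen 14 (rule 73): 001101000
Gen 15 (rule 122): 011110100

Answer: none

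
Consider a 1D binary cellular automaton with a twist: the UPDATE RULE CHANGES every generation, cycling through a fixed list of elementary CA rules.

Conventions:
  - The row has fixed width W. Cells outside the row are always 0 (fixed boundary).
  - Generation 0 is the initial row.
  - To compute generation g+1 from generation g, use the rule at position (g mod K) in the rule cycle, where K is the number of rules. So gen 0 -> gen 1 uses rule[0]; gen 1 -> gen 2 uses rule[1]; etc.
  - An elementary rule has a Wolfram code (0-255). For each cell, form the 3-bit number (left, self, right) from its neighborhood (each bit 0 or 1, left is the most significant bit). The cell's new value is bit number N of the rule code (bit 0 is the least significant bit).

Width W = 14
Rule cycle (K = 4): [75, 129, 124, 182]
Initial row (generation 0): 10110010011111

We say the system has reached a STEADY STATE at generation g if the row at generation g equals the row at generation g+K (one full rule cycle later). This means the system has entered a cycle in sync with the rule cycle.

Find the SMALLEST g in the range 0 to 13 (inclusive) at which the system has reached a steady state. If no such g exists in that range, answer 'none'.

Gen 0: 10110010011111
Gen 1 (rule 75): 00110100110001
Gen 2 (rule 129): 10000000000100
Gen 3 (rule 124): 11000000000110
Gen 4 (rule 182): 00100000001001
Gen 5 (rule 75): 11001111110010
Gen 6 (rule 129): 00000111100000
Gen 7 (rule 124): 00000100110000
Gen 8 (rule 182): 00001111001000
Gen 9 (rule 75): 11111001010011
Gen 10 (rule 129): 01110000000000
Gen 11 (rule 124): 01011000000000
Gen 12 (rule 182): 11100100000000
Gen 13 (rule 75): 10101001111111
Gen 14 (rule 129): 00000000111110
Gen 15 (rule 124): 00000000100011
Gen 16 (rule 182): 00000001110100
Gen 17 (rule 75): 11111111010001

Answer: none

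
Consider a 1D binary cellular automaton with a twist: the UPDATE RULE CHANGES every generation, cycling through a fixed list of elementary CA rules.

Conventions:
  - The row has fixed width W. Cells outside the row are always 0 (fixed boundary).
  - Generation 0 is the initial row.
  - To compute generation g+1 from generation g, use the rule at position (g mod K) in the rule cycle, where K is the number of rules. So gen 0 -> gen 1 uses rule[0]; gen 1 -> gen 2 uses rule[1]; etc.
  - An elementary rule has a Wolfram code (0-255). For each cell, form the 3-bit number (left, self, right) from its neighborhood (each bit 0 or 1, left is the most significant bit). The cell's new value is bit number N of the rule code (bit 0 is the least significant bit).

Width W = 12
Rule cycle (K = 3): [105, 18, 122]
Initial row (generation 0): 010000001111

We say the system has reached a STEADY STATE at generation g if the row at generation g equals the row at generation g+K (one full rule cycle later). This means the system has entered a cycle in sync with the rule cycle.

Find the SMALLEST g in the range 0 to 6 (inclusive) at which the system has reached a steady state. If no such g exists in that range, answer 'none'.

Answer: none

Derivation:
Gen 0: 010000001111
Gen 1 (rule 105): 000111101001
Gen 2 (rule 18): 001000000110
Gen 3 (rule 122): 010100001111
Gen 4 (rule 105): 001001101001
Gen 5 (rule 18): 010110000110
Gen 6 (rule 122): 101111001111
Gen 7 (rule 105): 011001001001
Gen 8 (rule 18): 100110110110
Gen 9 (rule 122): 011111111111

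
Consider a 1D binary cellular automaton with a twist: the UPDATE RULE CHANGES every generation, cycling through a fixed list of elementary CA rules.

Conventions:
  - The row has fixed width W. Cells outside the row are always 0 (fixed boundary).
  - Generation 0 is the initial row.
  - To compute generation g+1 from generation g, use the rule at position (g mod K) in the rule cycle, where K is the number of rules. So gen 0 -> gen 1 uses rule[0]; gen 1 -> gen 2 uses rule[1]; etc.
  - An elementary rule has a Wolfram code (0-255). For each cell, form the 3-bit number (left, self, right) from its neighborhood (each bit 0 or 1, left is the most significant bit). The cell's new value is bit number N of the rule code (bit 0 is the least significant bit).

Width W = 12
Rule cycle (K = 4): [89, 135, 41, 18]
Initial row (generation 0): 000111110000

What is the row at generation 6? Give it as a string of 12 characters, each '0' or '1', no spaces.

Gen 0: 000111110000
Gen 1 (rule 89): 110100011111
Gen 2 (rule 135): 000101101110
Gen 3 (rule 41): 110011011000
Gen 4 (rule 18): 001100000100
Gen 5 (rule 89): 101111110011
Gen 6 (rule 135): 100111100100

Answer: 100111100100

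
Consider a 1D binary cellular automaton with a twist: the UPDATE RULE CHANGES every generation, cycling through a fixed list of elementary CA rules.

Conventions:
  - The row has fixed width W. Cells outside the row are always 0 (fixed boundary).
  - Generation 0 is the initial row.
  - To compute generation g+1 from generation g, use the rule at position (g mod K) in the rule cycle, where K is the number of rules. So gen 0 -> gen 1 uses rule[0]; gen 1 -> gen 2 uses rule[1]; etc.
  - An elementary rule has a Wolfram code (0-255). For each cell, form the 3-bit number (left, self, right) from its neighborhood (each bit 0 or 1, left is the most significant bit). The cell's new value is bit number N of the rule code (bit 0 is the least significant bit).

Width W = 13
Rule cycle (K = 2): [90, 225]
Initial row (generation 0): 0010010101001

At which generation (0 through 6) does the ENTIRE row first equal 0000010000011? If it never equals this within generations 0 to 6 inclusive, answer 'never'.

Gen 0: 0010010101001
Gen 1 (rule 90): 0101100000110
Gen 2 (rule 225): 0010101110010
Gen 3 (rule 90): 0100001011101
Gen 4 (rule 225): 0001100101110
Gen 5 (rule 90): 0011111001011
Gen 6 (rule 225): 1001111000101

Answer: never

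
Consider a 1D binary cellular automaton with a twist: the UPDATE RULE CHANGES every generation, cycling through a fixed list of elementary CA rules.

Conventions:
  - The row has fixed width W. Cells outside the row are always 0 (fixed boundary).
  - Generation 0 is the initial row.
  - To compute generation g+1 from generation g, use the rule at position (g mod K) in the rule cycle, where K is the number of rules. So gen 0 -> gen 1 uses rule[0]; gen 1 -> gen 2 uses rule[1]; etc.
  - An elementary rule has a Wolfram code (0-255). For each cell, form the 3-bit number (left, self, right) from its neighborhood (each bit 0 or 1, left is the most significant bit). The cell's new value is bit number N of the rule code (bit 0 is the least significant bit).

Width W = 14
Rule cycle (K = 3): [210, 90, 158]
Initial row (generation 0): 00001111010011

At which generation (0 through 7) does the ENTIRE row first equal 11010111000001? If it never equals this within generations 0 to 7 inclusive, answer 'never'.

Answer: never

Derivation:
Gen 0: 00001111010011
Gen 1 (rule 210): 00010111001101
Gen 2 (rule 90): 00100101111100
Gen 3 (rule 158): 01111101111010
Gen 4 (rule 210): 10111100111001
Gen 5 (rule 90): 00100111101110
Gen 6 (rule 158): 01111111001101
Gen 7 (rule 210): 10111111110100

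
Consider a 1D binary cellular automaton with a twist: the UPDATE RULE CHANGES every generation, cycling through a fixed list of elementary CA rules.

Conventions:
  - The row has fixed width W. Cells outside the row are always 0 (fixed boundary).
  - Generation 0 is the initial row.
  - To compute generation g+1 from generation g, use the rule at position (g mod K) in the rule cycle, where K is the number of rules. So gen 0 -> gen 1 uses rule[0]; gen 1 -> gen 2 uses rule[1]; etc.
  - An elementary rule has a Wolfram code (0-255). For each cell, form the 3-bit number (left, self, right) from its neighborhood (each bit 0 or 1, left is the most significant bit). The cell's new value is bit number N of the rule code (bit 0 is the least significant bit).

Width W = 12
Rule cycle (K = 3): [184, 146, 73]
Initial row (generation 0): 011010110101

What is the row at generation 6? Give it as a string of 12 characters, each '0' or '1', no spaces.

Answer: 000100010100

Derivation:
Gen 0: 011010110101
Gen 1 (rule 184): 010101101010
Gen 2 (rule 146): 100000000001
Gen 3 (rule 73): 001111111100
Gen 4 (rule 184): 001111111010
Gen 5 (rule 146): 010111110001
Gen 6 (rule 73): 000100010100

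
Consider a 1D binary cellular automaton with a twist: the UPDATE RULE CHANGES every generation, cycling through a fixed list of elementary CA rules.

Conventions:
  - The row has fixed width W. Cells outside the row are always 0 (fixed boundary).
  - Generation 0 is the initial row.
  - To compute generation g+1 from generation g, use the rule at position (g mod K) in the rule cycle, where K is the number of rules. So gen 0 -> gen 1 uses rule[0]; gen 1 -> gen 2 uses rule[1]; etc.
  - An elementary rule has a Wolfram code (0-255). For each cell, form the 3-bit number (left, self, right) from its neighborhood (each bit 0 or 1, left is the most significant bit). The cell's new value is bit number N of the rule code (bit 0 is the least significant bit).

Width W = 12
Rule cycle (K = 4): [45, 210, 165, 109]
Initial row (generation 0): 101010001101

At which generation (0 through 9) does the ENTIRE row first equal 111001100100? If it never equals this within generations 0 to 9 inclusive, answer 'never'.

Gen 0: 101010001101
Gen 1 (rule 45): 111110101011
Gen 2 (rule 210): 011110000001
Gen 3 (rule 165): 001100111101
Gen 4 (rule 109): 101100100111
Gen 5 (rule 45): 111000100100
Gen 6 (rule 210): 011101011010
Gen 7 (rule 165): 001011100110
Gen 8 (rule 109): 101110100110
Gen 9 (rule 45): 111001100100

Answer: 9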